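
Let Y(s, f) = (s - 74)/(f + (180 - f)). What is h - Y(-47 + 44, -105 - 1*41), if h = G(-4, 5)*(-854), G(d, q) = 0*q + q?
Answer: -768523/180 ≈ -4269.6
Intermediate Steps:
G(d, q) = q (G(d, q) = 0 + q = q)
h = -4270 (h = 5*(-854) = -4270)
Y(s, f) = -37/90 + s/180 (Y(s, f) = (-74 + s)/180 = (-74 + s)*(1/180) = -37/90 + s/180)
h - Y(-47 + 44, -105 - 1*41) = -4270 - (-37/90 + (-47 + 44)/180) = -4270 - (-37/90 + (1/180)*(-3)) = -4270 - (-37/90 - 1/60) = -4270 - 1*(-77/180) = -4270 + 77/180 = -768523/180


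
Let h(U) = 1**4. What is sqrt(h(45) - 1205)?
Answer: 2*I*sqrt(301) ≈ 34.699*I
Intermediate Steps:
h(U) = 1
sqrt(h(45) - 1205) = sqrt(1 - 1205) = sqrt(-1204) = 2*I*sqrt(301)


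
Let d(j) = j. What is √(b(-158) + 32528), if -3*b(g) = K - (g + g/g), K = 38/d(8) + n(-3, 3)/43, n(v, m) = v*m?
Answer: √2161609527/258 ≈ 180.21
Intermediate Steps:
n(v, m) = m*v
K = 781/172 (K = 38/8 + (3*(-3))/43 = 38*(⅛) - 9*1/43 = 19/4 - 9/43 = 781/172 ≈ 4.5407)
b(g) = -203/172 + g/3 (b(g) = -(781/172 - (g + g/g))/3 = -(781/172 - (g + 1))/3 = -(781/172 - (1 + g))/3 = -(781/172 + (-1 - g))/3 = -(609/172 - g)/3 = -203/172 + g/3)
√(b(-158) + 32528) = √((-203/172 + (⅓)*(-158)) + 32528) = √((-203/172 - 158/3) + 32528) = √(-27785/516 + 32528) = √(16756663/516) = √2161609527/258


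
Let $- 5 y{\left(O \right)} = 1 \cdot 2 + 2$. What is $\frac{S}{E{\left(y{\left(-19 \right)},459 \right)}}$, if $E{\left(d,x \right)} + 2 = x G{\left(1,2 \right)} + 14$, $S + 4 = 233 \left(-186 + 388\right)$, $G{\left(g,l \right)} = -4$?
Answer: $- \frac{23531}{912} \approx -25.802$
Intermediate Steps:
$y{\left(O \right)} = - \frac{4}{5}$ ($y{\left(O \right)} = - \frac{1 \cdot 2 + 2}{5} = - \frac{2 + 2}{5} = \left(- \frac{1}{5}\right) 4 = - \frac{4}{5}$)
$S = 47062$ ($S = -4 + 233 \left(-186 + 388\right) = -4 + 233 \cdot 202 = -4 + 47066 = 47062$)
$E{\left(d,x \right)} = 12 - 4 x$ ($E{\left(d,x \right)} = -2 + \left(x \left(-4\right) + 14\right) = -2 - \left(-14 + 4 x\right) = 12 - 4 x$)
$\frac{S}{E{\left(y{\left(-19 \right)},459 \right)}} = \frac{47062}{12 - 1836} = \frac{47062}{-1824} = 47062 \left(- \frac{1}{1824}\right) = - \frac{23531}{912}$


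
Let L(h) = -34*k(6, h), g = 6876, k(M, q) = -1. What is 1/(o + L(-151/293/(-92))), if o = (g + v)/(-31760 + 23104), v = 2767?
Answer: 8656/284661 ≈ 0.030408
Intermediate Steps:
o = -9643/8656 (o = (6876 + 2767)/(-31760 + 23104) = 9643/(-8656) = 9643*(-1/8656) = -9643/8656 ≈ -1.1140)
L(h) = 34 (L(h) = -34*(-1) = 34)
1/(o + L(-151/293/(-92))) = 1/(-9643/8656 + 34) = 1/(284661/8656) = 8656/284661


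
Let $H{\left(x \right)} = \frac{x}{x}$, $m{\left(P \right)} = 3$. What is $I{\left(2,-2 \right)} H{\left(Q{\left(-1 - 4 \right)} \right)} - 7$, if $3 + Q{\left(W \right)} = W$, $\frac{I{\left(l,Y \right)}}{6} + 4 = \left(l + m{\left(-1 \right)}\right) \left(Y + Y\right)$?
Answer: $-151$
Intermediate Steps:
$I{\left(l,Y \right)} = -24 + 12 Y \left(3 + l\right)$ ($I{\left(l,Y \right)} = -24 + 6 \left(l + 3\right) \left(Y + Y\right) = -24 + 6 \left(3 + l\right) 2 Y = -24 + 6 \cdot 2 Y \left(3 + l\right) = -24 + 12 Y \left(3 + l\right)$)
$Q{\left(W \right)} = -3 + W$
$H{\left(x \right)} = 1$
$I{\left(2,-2 \right)} H{\left(Q{\left(-1 - 4 \right)} \right)} - 7 = \left(-24 + 36 \left(-2\right) + 12 \left(-2\right) 2\right) 1 - 7 = \left(-24 - 72 - 48\right) 1 - 7 = \left(-144\right) 1 - 7 = -144 - 7 = -151$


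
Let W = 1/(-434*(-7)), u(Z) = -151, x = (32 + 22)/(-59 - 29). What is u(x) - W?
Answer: -458739/3038 ≈ -151.00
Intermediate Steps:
x = -27/44 (x = 54/(-88) = 54*(-1/88) = -27/44 ≈ -0.61364)
W = 1/3038 ≈ 0.00032916
u(x) - W = -151 - 1*1/3038 = -151 - 1/3038 = -458739/3038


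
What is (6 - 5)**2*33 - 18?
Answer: 15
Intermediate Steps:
(6 - 5)**2*33 - 18 = 1**2*33 - 18 = 1*33 - 18 = 33 - 18 = 15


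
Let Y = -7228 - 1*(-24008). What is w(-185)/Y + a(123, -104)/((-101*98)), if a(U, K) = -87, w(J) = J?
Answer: -37127/16608844 ≈ -0.0022354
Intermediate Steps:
Y = 16780 (Y = -7228 + 24008 = 16780)
w(-185)/Y + a(123, -104)/((-101*98)) = -185/16780 - 87/((-101*98)) = -185*1/16780 - 87/(-9898) = -37/3356 - 87*(-1/9898) = -37/3356 + 87/9898 = -37127/16608844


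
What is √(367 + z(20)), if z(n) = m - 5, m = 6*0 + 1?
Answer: 11*√3 ≈ 19.053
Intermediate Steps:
m = 1 (m = 0 + 1 = 1)
z(n) = -4 (z(n) = 1 - 5 = -4)
√(367 + z(20)) = √(367 - 4) = √363 = 11*√3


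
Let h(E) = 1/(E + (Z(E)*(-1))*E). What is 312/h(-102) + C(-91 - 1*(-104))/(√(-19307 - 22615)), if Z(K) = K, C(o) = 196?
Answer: -3277872 - 98*I*√4658/6987 ≈ -3.2779e+6 - 0.95727*I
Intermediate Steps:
h(E) = 1/(E - E²) (h(E) = 1/(E + (E*(-1))*E) = 1/(E + (-E)*E) = 1/(E - E²))
312/h(-102) + C(-91 - 1*(-104))/(√(-19307 - 22615)) = 312/((-1/(-102*(-1 - 102)))) + 196/(√(-19307 - 22615)) = 312/((-1*(-1/102)/(-103))) + 196/(√(-41922)) = 312/((-1*(-1/102)*(-1/103))) + 196/((3*I*√4658)) = 312/(-1/10506) + 196*(-I*√4658/13974) = 312*(-10506) - 98*I*√4658/6987 = -3277872 - 98*I*√4658/6987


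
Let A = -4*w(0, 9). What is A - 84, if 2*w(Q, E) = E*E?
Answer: -246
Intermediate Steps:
w(Q, E) = E**2/2 (w(Q, E) = (E*E)/2 = E**2/2)
A = -162 (A = -2*9**2 = -2*81 = -4*81/2 = -162)
A - 84 = -162 - 84 = -246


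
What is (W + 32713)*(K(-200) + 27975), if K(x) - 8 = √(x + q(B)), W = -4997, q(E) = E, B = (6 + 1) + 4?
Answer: 775576828 + 83148*I*√21 ≈ 7.7558e+8 + 3.8103e+5*I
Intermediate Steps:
B = 11 (B = 7 + 4 = 11)
K(x) = 8 + √(11 + x) (K(x) = 8 + √(x + 11) = 8 + √(11 + x))
(W + 32713)*(K(-200) + 27975) = (-4997 + 32713)*((8 + √(11 - 200)) + 27975) = 27716*((8 + √(-189)) + 27975) = 27716*((8 + 3*I*√21) + 27975) = 27716*(27983 + 3*I*√21) = 775576828 + 83148*I*√21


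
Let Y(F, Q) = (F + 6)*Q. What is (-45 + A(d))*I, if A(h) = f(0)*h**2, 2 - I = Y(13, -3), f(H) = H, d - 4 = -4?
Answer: -2655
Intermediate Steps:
d = 0 (d = 4 - 4 = 0)
Y(F, Q) = Q*(6 + F) (Y(F, Q) = (6 + F)*Q = Q*(6 + F))
I = 59 (I = 2 - (-3)*(6 + 13) = 2 - (-3)*19 = 2 - 1*(-57) = 2 + 57 = 59)
A(h) = 0 (A(h) = 0*h**2 = 0)
(-45 + A(d))*I = (-45 + 0)*59 = -45*59 = -2655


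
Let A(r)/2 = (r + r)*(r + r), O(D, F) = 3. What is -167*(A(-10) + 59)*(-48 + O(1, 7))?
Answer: 6455385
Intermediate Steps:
A(r) = 8*r**2 (A(r) = 2*((r + r)*(r + r)) = 2*((2*r)*(2*r)) = 2*(4*r**2) = 8*r**2)
-167*(A(-10) + 59)*(-48 + O(1, 7)) = -167*(8*(-10)**2 + 59)*(-48 + 3) = -167*(8*100 + 59)*(-45) = -167*(800 + 59)*(-45) = -143453*(-45) = -167*(-38655) = 6455385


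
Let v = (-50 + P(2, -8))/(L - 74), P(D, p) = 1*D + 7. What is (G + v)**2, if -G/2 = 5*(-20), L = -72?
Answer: 855036081/21316 ≈ 40112.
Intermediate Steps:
P(D, p) = 7 + D (P(D, p) = D + 7 = 7 + D)
v = 41/146 (v = (-50 + (7 + 2))/(-72 - 74) = (-50 + 9)/(-146) = -41*(-1/146) = 41/146 ≈ 0.28082)
G = 200 (G = -10*(-20) = -2*(-100) = 200)
(G + v)**2 = (200 + 41/146)**2 = (29241/146)**2 = 855036081/21316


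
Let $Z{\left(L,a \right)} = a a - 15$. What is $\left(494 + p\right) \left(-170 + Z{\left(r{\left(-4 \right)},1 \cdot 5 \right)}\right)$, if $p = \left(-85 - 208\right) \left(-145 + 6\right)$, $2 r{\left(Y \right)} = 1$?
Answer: $-6595360$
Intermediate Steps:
$r{\left(Y \right)} = \frac{1}{2}$ ($r{\left(Y \right)} = \frac{1}{2} \cdot 1 = \frac{1}{2}$)
$Z{\left(L,a \right)} = -15 + a^{2}$ ($Z{\left(L,a \right)} = a^{2} - 15 = -15 + a^{2}$)
$p = 40727$ ($p = \left(-293\right) \left(-139\right) = 40727$)
$\left(494 + p\right) \left(-170 + Z{\left(r{\left(-4 \right)},1 \cdot 5 \right)}\right) = \left(494 + 40727\right) \left(-170 - \left(15 - \left(1 \cdot 5\right)^{2}\right)\right) = 41221 \left(-170 - \left(15 - 5^{2}\right)\right) = 41221 \left(-170 + \left(-15 + 25\right)\right) = 41221 \left(-170 + 10\right) = 41221 \left(-160\right) = -6595360$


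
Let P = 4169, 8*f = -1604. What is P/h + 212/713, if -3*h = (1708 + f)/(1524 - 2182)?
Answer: 3912019112/716565 ≈ 5459.4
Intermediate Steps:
f = -401/2 (f = (⅛)*(-1604) = -401/2 ≈ -200.50)
h = 1005/1316 (h = -(1708 - 401/2)/(3*(1524 - 2182)) = -1005/(2*(-658)) = -1005*(-1)/(2*658) = -⅓*(-3015/1316) = 1005/1316 ≈ 0.76368)
P/h + 212/713 = 4169/(1005/1316) + 212/713 = 4169*(1316/1005) + 212*(1/713) = 5486404/1005 + 212/713 = 3912019112/716565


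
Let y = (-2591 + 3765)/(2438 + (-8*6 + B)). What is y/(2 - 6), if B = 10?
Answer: -587/4800 ≈ -0.12229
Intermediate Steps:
y = 587/1200 (y = (-2591 + 3765)/(2438 + (-8*6 + 10)) = 1174/(2438 + (-48 + 10)) = 1174/(2438 - 38) = 1174/2400 = 1174*(1/2400) = 587/1200 ≈ 0.48917)
y/(2 - 6) = 587/(1200*(2 - 6)) = (587/1200)/(-4) = (587/1200)*(-1/4) = -587/4800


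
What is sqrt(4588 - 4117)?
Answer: sqrt(471) ≈ 21.703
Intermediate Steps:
sqrt(4588 - 4117) = sqrt(471)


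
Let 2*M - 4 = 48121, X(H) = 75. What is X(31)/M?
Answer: 6/1925 ≈ 0.0031169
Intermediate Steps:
M = 48125/2 (M = 2 + (½)*48121 = 2 + 48121/2 = 48125/2 ≈ 24063.)
X(31)/M = 75/(48125/2) = 75*(2/48125) = 6/1925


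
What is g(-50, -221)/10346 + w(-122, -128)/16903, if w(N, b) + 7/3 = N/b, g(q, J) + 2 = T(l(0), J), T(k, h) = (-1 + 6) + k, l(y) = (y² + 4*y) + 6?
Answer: 13233347/16788330048 ≈ 0.00078825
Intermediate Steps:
l(y) = 6 + y² + 4*y
T(k, h) = 5 + k
g(q, J) = 9 (g(q, J) = -2 + (5 + (6 + 0² + 4*0)) = -2 + (5 + (6 + 0 + 0)) = -2 + (5 + 6) = -2 + 11 = 9)
w(N, b) = -7/3 + N/b
g(-50, -221)/10346 + w(-122, -128)/16903 = 9/10346 + (-7/3 - 122/(-128))/16903 = 9*(1/10346) + (-7/3 - 122*(-1/128))*(1/16903) = 9/10346 + (-7/3 + 61/64)*(1/16903) = 9/10346 - 265/192*1/16903 = 9/10346 - 265/3245376 = 13233347/16788330048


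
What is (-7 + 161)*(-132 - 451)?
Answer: -89782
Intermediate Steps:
(-7 + 161)*(-132 - 451) = 154*(-583) = -89782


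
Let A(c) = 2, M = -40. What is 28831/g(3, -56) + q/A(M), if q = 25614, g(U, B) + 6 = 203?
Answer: 2551810/197 ≈ 12953.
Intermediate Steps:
g(U, B) = 197 (g(U, B) = -6 + 203 = 197)
28831/g(3, -56) + q/A(M) = 28831/197 + 25614/2 = 28831*(1/197) + 25614*(1/2) = 28831/197 + 12807 = 2551810/197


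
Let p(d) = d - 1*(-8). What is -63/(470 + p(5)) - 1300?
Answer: -29903/23 ≈ -1300.1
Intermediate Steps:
p(d) = 8 + d (p(d) = d + 8 = 8 + d)
-63/(470 + p(5)) - 1300 = -63/(470 + (8 + 5)) - 1300 = -63/(470 + 13) - 1300 = -63/483 - 1300 = -63*1/483 - 1300 = -3/23 - 1300 = -29903/23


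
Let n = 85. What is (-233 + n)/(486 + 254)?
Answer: -1/5 ≈ -0.20000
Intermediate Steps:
(-233 + n)/(486 + 254) = (-233 + 85)/(486 + 254) = -148/740 = -148*1/740 = -1/5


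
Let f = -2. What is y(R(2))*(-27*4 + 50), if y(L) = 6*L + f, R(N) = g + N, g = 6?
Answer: -2668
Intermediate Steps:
R(N) = 6 + N
y(L) = -2 + 6*L (y(L) = 6*L - 2 = -2 + 6*L)
y(R(2))*(-27*4 + 50) = (-2 + 6*(6 + 2))*(-27*4 + 50) = (-2 + 6*8)*(-108 + 50) = (-2 + 48)*(-58) = 46*(-58) = -2668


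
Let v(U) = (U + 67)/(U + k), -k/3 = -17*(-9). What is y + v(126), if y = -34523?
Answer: -11496352/333 ≈ -34524.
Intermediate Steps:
k = -459 (k = -(-51)*(-9) = -3*153 = -459)
v(U) = (67 + U)/(-459 + U) (v(U) = (U + 67)/(U - 459) = (67 + U)/(-459 + U))
y + v(126) = -34523 + (67 + 126)/(-459 + 126) = -34523 + 193/(-333) = -34523 - 1/333*193 = -34523 - 193/333 = -11496352/333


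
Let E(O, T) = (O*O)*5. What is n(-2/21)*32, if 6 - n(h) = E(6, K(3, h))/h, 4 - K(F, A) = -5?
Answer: 60672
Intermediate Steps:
K(F, A) = 9 (K(F, A) = 4 - 1*(-5) = 4 + 5 = 9)
E(O, T) = 5*O**2 (E(O, T) = O**2*5 = 5*O**2)
n(h) = 6 - 180/h (n(h) = 6 - 5*6**2/h = 6 - 5*36/h = 6 - 180/h)
n(-2/21)*32 = (6 - 180/((-2/21)))*32 = (6 - 180/((-2*1/21)))*32 = (6 - 180/(-2/21))*32 = (6 - 180*(-21/2))*32 = (6 + 1890)*32 = 1896*32 = 60672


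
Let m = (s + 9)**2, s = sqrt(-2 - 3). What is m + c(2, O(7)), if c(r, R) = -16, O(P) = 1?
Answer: 60 + 18*I*sqrt(5) ≈ 60.0 + 40.249*I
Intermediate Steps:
s = I*sqrt(5) (s = sqrt(-5) = I*sqrt(5) ≈ 2.2361*I)
m = (9 + I*sqrt(5))**2 (m = (I*sqrt(5) + 9)**2 = (9 + I*sqrt(5))**2 ≈ 76.0 + 40.249*I)
m + c(2, O(7)) = (9 + I*sqrt(5))**2 - 16 = -16 + (9 + I*sqrt(5))**2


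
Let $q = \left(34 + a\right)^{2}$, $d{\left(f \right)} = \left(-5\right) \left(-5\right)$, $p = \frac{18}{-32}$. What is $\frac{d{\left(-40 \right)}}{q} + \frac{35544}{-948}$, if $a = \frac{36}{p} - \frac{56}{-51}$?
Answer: $- \frac{6430329337}{171641404} \approx -37.464$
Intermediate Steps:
$p = - \frac{9}{16}$ ($p = 18 \left(- \frac{1}{32}\right) = - \frac{9}{16} \approx -0.5625$)
$d{\left(f \right)} = 25$
$a = - \frac{3208}{51}$ ($a = \frac{36}{- \frac{9}{16}} - \frac{56}{-51} = 36 \left(- \frac{16}{9}\right) - - \frac{56}{51} = -64 + \frac{56}{51} = - \frac{3208}{51} \approx -62.902$)
$q = \frac{2172676}{2601}$ ($q = \left(34 - \frac{3208}{51}\right)^{2} = \left(- \frac{1474}{51}\right)^{2} = \frac{2172676}{2601} \approx 835.32$)
$\frac{d{\left(-40 \right)}}{q} + \frac{35544}{-948} = \frac{25}{\frac{2172676}{2601}} + \frac{35544}{-948} = 25 \cdot \frac{2601}{2172676} + 35544 \left(- \frac{1}{948}\right) = \frac{65025}{2172676} - \frac{2962}{79} = - \frac{6430329337}{171641404}$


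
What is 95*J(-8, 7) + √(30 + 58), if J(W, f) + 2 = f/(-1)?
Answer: -855 + 2*√22 ≈ -845.62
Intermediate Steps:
J(W, f) = -2 - f (J(W, f) = -2 + f/(-1) = -2 + f*(-1) = -2 - f)
95*J(-8, 7) + √(30 + 58) = 95*(-2 - 1*7) + √(30 + 58) = 95*(-2 - 7) + √88 = 95*(-9) + 2*√22 = -855 + 2*√22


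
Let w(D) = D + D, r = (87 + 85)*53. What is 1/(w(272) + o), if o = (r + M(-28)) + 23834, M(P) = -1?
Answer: 1/33493 ≈ 2.9857e-5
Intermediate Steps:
r = 9116 (r = 172*53 = 9116)
w(D) = 2*D
o = 32949 (o = (9116 - 1) + 23834 = 9115 + 23834 = 32949)
1/(w(272) + o) = 1/(2*272 + 32949) = 1/(544 + 32949) = 1/33493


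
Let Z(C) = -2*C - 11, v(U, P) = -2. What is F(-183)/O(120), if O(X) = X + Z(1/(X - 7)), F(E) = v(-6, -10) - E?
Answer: 20453/12315 ≈ 1.6608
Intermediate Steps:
F(E) = -2 - E
Z(C) = -11 - 2*C
O(X) = -11 + X - 2/(-7 + X) (O(X) = X + (-11 - 2/(X - 7)) = X + (-11 - 2/(-7 + X)) = -11 + X - 2/(-7 + X))
F(-183)/O(120) = (-2 - 1*(-183))/(((-2 + (-11 + 120)*(-7 + 120))/(-7 + 120))) = (-2 + 183)/(((-2 + 109*113)/113)) = 181/(((-2 + 12317)/113)) = 181/(((1/113)*12315)) = 181/(12315/113) = 181*(113/12315) = 20453/12315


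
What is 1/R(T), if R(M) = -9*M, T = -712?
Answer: 1/6408 ≈ 0.00015605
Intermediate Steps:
1/R(T) = 1/(-9*(-712)) = 1/6408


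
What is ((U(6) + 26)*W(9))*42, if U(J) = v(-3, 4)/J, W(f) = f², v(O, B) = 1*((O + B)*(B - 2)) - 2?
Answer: 88452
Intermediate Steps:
v(O, B) = -2 + (-2 + B)*(B + O) (v(O, B) = 1*((B + O)*(-2 + B)) - 2 = 1*((-2 + B)*(B + O)) - 2 = (-2 + B)*(B + O) - 2 = -2 + (-2 + B)*(B + O))
U(J) = 0 (U(J) = (-2 + 4² - 2*4 - 2*(-3) + 4*(-3))/J = (-2 + 16 - 8 + 6 - 12)/J = 0/J = 0)
((U(6) + 26)*W(9))*42 = ((0 + 26)*9²)*42 = (26*81)*42 = 2106*42 = 88452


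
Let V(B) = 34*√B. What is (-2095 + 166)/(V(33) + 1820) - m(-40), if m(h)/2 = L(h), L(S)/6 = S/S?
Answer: -10700451/818563 + 32793*√33/1637126 ≈ -12.957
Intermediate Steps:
L(S) = 6 (L(S) = 6*(S/S) = 6*1 = 6)
m(h) = 12 (m(h) = 2*6 = 12)
(-2095 + 166)/(V(33) + 1820) - m(-40) = (-2095 + 166)/(34*√33 + 1820) - 1*12 = -1929/(1820 + 34*√33) - 12 = -12 - 1929/(1820 + 34*√33)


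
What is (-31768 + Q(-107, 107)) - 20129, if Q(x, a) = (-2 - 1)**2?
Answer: -51888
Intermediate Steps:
Q(x, a) = 9 (Q(x, a) = (-3)**2 = 9)
(-31768 + Q(-107, 107)) - 20129 = (-31768 + 9) - 20129 = -31759 - 20129 = -51888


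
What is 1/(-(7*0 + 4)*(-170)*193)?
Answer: 1/131240 ≈ 7.6196e-6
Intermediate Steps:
1/(-(7*0 + 4)*(-170)*193) = 1/(-(0 + 4)*(-170)*193) = 1/(-4*(-170)*193) = 1/(-(-680)*193) = 1/(-1*(-131240)) = 1/131240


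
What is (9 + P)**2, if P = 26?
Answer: 1225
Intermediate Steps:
(9 + P)**2 = (9 + 26)**2 = 35**2 = 1225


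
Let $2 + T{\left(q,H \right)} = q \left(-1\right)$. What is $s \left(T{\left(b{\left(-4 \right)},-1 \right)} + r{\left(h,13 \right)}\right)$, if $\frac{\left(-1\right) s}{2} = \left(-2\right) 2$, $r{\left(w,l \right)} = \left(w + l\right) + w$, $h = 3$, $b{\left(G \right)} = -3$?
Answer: $160$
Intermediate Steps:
$T{\left(q,H \right)} = -2 - q$ ($T{\left(q,H \right)} = -2 + q \left(-1\right) = -2 - q$)
$r{\left(w,l \right)} = l + 2 w$ ($r{\left(w,l \right)} = \left(l + w\right) + w = l + 2 w$)
$s = 8$ ($s = - 2 \left(\left(-2\right) 2\right) = \left(-2\right) \left(-4\right) = 8$)
$s \left(T{\left(b{\left(-4 \right)},-1 \right)} + r{\left(h,13 \right)}\right) = 8 \left(\left(-2 - -3\right) + \left(13 + 2 \cdot 3\right)\right) = 8 \left(\left(-2 + 3\right) + \left(13 + 6\right)\right) = 8 \left(1 + 19\right) = 8 \cdot 20 = 160$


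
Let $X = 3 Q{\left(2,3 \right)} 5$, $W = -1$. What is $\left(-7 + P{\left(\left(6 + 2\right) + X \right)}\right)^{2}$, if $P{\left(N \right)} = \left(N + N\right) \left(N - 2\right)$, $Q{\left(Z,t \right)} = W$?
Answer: $14161$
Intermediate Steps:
$Q{\left(Z,t \right)} = -1$
$X = -15$ ($X = 3 \left(-1\right) 5 = \left(-3\right) 5 = -15$)
$P{\left(N \right)} = 2 N \left(-2 + N\right)$
$\left(-7 + P{\left(\left(6 + 2\right) + X \right)}\right)^{2} = \left(-7 + 2 \left(\left(6 + 2\right) - 15\right) \left(-2 + \left(\left(6 + 2\right) - 15\right)\right)\right)^{2} = \left(-7 + 2 \left(8 - 15\right) \left(-2 + \left(8 - 15\right)\right)\right)^{2} = \left(-7 + 2 \left(-7\right) \left(-2 - 7\right)\right)^{2} = \left(-7 + 2 \left(-7\right) \left(-9\right)\right)^{2} = \left(-7 + 126\right)^{2} = 119^{2} = 14161$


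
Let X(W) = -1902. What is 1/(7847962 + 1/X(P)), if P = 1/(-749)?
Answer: 1902/14926823723 ≈ 1.2742e-7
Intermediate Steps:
P = -1/749 ≈ -0.0013351
1/(7847962 + 1/X(P)) = 1/(7847962 + 1/(-1902)) = 1/(7847962 - 1/1902) = 1/(14926823723/1902) = 1902/14926823723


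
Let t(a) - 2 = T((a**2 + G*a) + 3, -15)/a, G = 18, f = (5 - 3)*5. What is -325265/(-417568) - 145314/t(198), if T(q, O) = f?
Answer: -6007103130053/84766304 ≈ -70867.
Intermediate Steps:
f = 10 (f = 2*5 = 10)
T(q, O) = 10
t(a) = 2 + 10/a
-325265/(-417568) - 145314/t(198) = -325265/(-417568) - 145314/(2 + 10/198) = -325265*(-1/417568) - 145314/(2 + 10*(1/198)) = 325265/417568 - 145314/(2 + 5/99) = 325265/417568 - 145314/203/99 = 325265/417568 - 145314*99/203 = 325265/417568 - 14386086/203 = -6007103130053/84766304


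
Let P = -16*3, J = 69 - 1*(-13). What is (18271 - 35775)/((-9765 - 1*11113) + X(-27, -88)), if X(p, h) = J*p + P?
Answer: 4376/5785 ≈ 0.75644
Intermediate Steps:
J = 82 (J = 69 + 13 = 82)
P = -48
X(p, h) = -48 + 82*p (X(p, h) = 82*p - 48 = -48 + 82*p)
(18271 - 35775)/((-9765 - 1*11113) + X(-27, -88)) = (18271 - 35775)/((-9765 - 1*11113) + (-48 + 82*(-27))) = -17504/((-9765 - 11113) + (-48 - 2214)) = -17504/(-20878 - 2262) = -17504/(-23140) = -17504*(-1/23140) = 4376/5785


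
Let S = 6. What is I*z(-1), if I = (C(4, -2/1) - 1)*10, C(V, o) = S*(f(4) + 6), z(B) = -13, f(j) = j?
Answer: -7670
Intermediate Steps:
C(V, o) = 60 (C(V, o) = 6*(4 + 6) = 6*10 = 60)
I = 590 (I = (60 - 1)*10 = 59*10 = 590)
I*z(-1) = 590*(-13) = -7670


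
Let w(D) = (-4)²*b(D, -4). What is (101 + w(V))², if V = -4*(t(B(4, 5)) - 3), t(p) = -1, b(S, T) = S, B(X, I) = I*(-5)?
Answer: 127449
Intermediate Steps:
B(X, I) = -5*I
V = 16 (V = -4*(-1 - 3) = -4*(-4) = 16)
w(D) = 16*D (w(D) = (-4)²*D = 16*D)
(101 + w(V))² = (101 + 16*16)² = (101 + 256)² = 357² = 127449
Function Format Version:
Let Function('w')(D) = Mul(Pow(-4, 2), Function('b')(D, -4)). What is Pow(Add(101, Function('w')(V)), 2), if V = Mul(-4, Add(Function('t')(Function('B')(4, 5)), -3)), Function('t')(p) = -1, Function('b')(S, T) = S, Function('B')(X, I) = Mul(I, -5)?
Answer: 127449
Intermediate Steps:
Function('B')(X, I) = Mul(-5, I)
V = 16 (V = Mul(-4, Add(-1, -3)) = Mul(-4, -4) = 16)
Function('w')(D) = Mul(16, D) (Function('w')(D) = Mul(Pow(-4, 2), D) = Mul(16, D))
Pow(Add(101, Function('w')(V)), 2) = Pow(Add(101, Mul(16, 16)), 2) = Pow(Add(101, 256), 2) = Pow(357, 2) = 127449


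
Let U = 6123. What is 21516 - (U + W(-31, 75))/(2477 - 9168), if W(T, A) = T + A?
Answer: 143969723/6691 ≈ 21517.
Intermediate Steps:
W(T, A) = A + T
21516 - (U + W(-31, 75))/(2477 - 9168) = 21516 - (6123 + (75 - 31))/(2477 - 9168) = 21516 - (6123 + 44)/(-6691) = 21516 - 6167*(-1)/6691 = 21516 - 1*(-6167/6691) = 21516 + 6167/6691 = 143969723/6691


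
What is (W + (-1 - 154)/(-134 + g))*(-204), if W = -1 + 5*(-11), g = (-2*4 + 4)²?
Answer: 658206/59 ≈ 11156.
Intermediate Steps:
g = 16 (g = (-8 + 4)² = (-4)² = 16)
W = -56 (W = -1 - 55 = -56)
(W + (-1 - 154)/(-134 + g))*(-204) = (-56 + (-1 - 154)/(-134 + 16))*(-204) = (-56 - 155/(-118))*(-204) = (-56 - 155*(-1/118))*(-204) = (-56 + 155/118)*(-204) = -6453/118*(-204) = 658206/59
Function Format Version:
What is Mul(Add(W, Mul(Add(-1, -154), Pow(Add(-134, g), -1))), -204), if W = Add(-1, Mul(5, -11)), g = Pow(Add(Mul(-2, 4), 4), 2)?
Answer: Rational(658206, 59) ≈ 11156.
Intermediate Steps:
g = 16 (g = Pow(Add(-8, 4), 2) = Pow(-4, 2) = 16)
W = -56 (W = Add(-1, -55) = -56)
Mul(Add(W, Mul(Add(-1, -154), Pow(Add(-134, g), -1))), -204) = Mul(Add(-56, Mul(Add(-1, -154), Pow(Add(-134, 16), -1))), -204) = Mul(Add(-56, Mul(-155, Pow(-118, -1))), -204) = Mul(Add(-56, Mul(-155, Rational(-1, 118))), -204) = Mul(Add(-56, Rational(155, 118)), -204) = Mul(Rational(-6453, 118), -204) = Rational(658206, 59)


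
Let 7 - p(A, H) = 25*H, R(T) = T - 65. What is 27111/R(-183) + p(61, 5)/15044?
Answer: -101971787/932728 ≈ -109.33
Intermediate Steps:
R(T) = -65 + T
p(A, H) = 7 - 25*H
27111/R(-183) + p(61, 5)/15044 = 27111/(-65 - 183) + (7 - 25*5)/15044 = 27111/(-248) + (7 - 125)*(1/15044) = 27111*(-1/248) - 118*1/15044 = -27111/248 - 59/7522 = -101971787/932728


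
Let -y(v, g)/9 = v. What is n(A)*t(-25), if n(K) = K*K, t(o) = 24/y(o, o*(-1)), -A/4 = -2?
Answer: 512/75 ≈ 6.8267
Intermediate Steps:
y(v, g) = -9*v
A = 8 (A = -4*(-2) = 8)
t(o) = -8/(3*o) (t(o) = 24/((-9*o)) = 24*(-1/(9*o)) = -8/(3*o))
n(K) = K²
n(A)*t(-25) = 8²*(-8/3/(-25)) = 64*(-8/3*(-1/25)) = 64*(8/75) = 512/75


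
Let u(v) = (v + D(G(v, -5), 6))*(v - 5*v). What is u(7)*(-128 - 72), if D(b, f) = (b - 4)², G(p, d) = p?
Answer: 89600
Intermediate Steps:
D(b, f) = (-4 + b)²
u(v) = -4*v*(v + (-4 + v)²) (u(v) = (v + (-4 + v)²)*(v - 5*v) = (v + (-4 + v)²)*(-4*v) = -4*v*(v + (-4 + v)²))
u(7)*(-128 - 72) = (-4*7*(7 + (-4 + 7)²))*(-128 - 72) = -4*7*(7 + 3²)*(-200) = -4*7*(7 + 9)*(-200) = -4*7*16*(-200) = -448*(-200) = 89600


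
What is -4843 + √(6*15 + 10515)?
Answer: -4843 + √10605 ≈ -4740.0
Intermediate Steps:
-4843 + √(6*15 + 10515) = -4843 + √(90 + 10515) = -4843 + √10605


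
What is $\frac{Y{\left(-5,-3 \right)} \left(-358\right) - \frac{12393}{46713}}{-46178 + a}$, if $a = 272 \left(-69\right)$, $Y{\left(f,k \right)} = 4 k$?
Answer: $- \frac{9555555}{144467738} \approx -0.066143$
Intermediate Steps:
$a = -18768$
$\frac{Y{\left(-5,-3 \right)} \left(-358\right) - \frac{12393}{46713}}{-46178 + a} = \frac{4 \left(-3\right) \left(-358\right) - \frac{12393}{46713}}{-46178 - 18768} = \frac{\left(-12\right) \left(-358\right) - \frac{4131}{15571}}{-64946} = \left(4296 - \frac{4131}{15571}\right) \left(- \frac{1}{64946}\right) = \frac{66888885}{15571} \left(- \frac{1}{64946}\right) = - \frac{9555555}{144467738}$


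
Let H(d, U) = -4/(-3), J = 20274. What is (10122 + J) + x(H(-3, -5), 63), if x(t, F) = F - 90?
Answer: 30369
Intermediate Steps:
H(d, U) = 4/3 (H(d, U) = -4*(-1/3) = 4/3)
x(t, F) = -90 + F
(10122 + J) + x(H(-3, -5), 63) = (10122 + 20274) + (-90 + 63) = 30396 - 27 = 30369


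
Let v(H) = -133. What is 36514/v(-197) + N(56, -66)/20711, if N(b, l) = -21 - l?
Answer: -756235469/2754563 ≈ -274.54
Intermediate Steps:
36514/v(-197) + N(56, -66)/20711 = 36514/(-133) + (-21 - 1*(-66))/20711 = 36514*(-1/133) + (-21 + 66)*(1/20711) = -36514/133 + 45*(1/20711) = -36514/133 + 45/20711 = -756235469/2754563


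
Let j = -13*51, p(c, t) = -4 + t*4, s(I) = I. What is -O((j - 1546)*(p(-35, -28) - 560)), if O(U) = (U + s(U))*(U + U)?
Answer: -8919588418624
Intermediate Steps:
p(c, t) = -4 + 4*t
j = -663
O(U) = 4*U² (O(U) = (U + U)*(U + U) = (2*U)*(2*U) = 4*U²)
-O((j - 1546)*(p(-35, -28) - 560)) = -4*((-663 - 1546)*((-4 + 4*(-28)) - 560))² = -4*(-2209*((-4 - 112) - 560))² = -4*(-2209*(-116 - 560))² = -4*(-2209*(-676))² = -4*1493284² = -4*2229897104656 = -1*8919588418624 = -8919588418624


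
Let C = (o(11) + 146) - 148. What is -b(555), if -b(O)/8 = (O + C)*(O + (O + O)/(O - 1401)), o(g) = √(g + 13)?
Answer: 345381680/141 + 1249120*√6/141 ≈ 2.4712e+6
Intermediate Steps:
o(g) = √(13 + g)
C = -2 + 2*√6 (C = (√(13 + 11) + 146) - 148 = (√24 + 146) - 148 = (2*√6 + 146) - 148 = (146 + 2*√6) - 148 = -2 + 2*√6 ≈ 2.8990)
b(O) = -8*(O + 2*O/(-1401 + O))*(-2 + O + 2*√6) (b(O) = -8*(O + (-2 + 2*√6))*(O + (O + O)/(O - 1401)) = -8*(-2 + O + 2*√6)*(O + (2*O)/(-1401 + O)) = -8*(-2 + O + 2*√6)*(O + 2*O/(-1401 + O)) = -8*(O + 2*O/(-1401 + O))*(-2 + O + 2*√6))
-b(555) = -8*555*(-2798 - 1*555² + 1401*555 + 2798*√6 - 2*555*√6)/(-1401 + 555) = -8*555*(-2798 - 1*308025 + 777555 + 2798*√6 - 1110*√6)/(-846) = -8*555*(-1)*(-2798 - 308025 + 777555 + 2798*√6 - 1110*√6)/846 = -8*555*(-1)*(466732 + 1688*√6)/846 = -(-345381680/141 - 1249120*√6/141) = 345381680/141 + 1249120*√6/141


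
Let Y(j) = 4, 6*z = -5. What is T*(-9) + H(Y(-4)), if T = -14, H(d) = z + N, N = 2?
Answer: 763/6 ≈ 127.17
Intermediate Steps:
z = -⅚ (z = (⅙)*(-5) = -⅚ ≈ -0.83333)
H(d) = 7/6 (H(d) = -⅚ + 2 = 7/6)
T*(-9) + H(Y(-4)) = -14*(-9) + 7/6 = 126 + 7/6 = 763/6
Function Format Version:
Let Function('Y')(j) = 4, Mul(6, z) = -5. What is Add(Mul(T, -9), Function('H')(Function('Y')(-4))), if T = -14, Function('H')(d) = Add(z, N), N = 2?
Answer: Rational(763, 6) ≈ 127.17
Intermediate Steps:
z = Rational(-5, 6) (z = Mul(Rational(1, 6), -5) = Rational(-5, 6) ≈ -0.83333)
Function('H')(d) = Rational(7, 6) (Function('H')(d) = Add(Rational(-5, 6), 2) = Rational(7, 6))
Add(Mul(T, -9), Function('H')(Function('Y')(-4))) = Add(Mul(-14, -9), Rational(7, 6)) = Add(126, Rational(7, 6)) = Rational(763, 6)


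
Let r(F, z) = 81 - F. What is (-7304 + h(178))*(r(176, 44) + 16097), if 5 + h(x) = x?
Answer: -114110262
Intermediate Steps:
h(x) = -5 + x
(-7304 + h(178))*(r(176, 44) + 16097) = (-7304 + (-5 + 178))*((81 - 1*176) + 16097) = (-7304 + 173)*((81 - 176) + 16097) = -7131*(-95 + 16097) = -7131*16002 = -114110262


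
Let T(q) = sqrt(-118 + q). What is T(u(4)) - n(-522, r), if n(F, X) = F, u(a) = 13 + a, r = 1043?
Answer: 522 + I*sqrt(101) ≈ 522.0 + 10.05*I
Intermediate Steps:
T(u(4)) - n(-522, r) = sqrt(-118 + (13 + 4)) - 1*(-522) = sqrt(-118 + 17) + 522 = sqrt(-101) + 522 = I*sqrt(101) + 522 = 522 + I*sqrt(101)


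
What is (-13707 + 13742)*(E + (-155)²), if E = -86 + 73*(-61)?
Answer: 682010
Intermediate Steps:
E = -4539 (E = -86 - 4453 = -4539)
(-13707 + 13742)*(E + (-155)²) = (-13707 + 13742)*(-4539 + (-155)²) = 35*(-4539 + 24025) = 35*19486 = 682010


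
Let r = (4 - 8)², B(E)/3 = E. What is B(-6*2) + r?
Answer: -20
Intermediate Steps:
B(E) = 3*E
r = 16 (r = (-4)² = 16)
B(-6*2) + r = 3*(-6*2) + 16 = 3*(-12) + 16 = -36 + 16 = -20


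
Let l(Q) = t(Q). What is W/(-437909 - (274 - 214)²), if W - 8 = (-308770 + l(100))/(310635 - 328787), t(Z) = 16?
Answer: -226985/4007135684 ≈ -5.6645e-5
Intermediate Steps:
l(Q) = 16
W = 226985/9076 (W = 8 + (-308770 + 16)/(310635 - 328787) = 8 - 308754/(-18152) = 8 - 308754*(-1/18152) = 8 + 154377/9076 = 226985/9076 ≈ 25.009)
W/(-437909 - (274 - 214)²) = 226985/(9076*(-437909 - (274 - 214)²)) = 226985/(9076*(-437909 - 1*60²)) = 226985/(9076*(-437909 - 1*3600)) = 226985/(9076*(-437909 - 3600)) = (226985/9076)/(-441509) = (226985/9076)*(-1/441509) = -226985/4007135684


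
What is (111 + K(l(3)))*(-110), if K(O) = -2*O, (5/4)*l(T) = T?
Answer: -11682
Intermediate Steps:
l(T) = 4*T/5
(111 + K(l(3)))*(-110) = (111 - 8*3/5)*(-110) = (111 - 2*12/5)*(-110) = (111 - 24/5)*(-110) = (531/5)*(-110) = -11682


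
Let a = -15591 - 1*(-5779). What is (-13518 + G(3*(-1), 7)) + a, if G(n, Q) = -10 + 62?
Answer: -23278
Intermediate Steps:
G(n, Q) = 52
a = -9812 (a = -15591 + 5779 = -9812)
(-13518 + G(3*(-1), 7)) + a = (-13518 + 52) - 9812 = -13466 - 9812 = -23278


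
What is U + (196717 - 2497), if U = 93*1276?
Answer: 312888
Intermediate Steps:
U = 118668
U + (196717 - 2497) = 118668 + (196717 - 2497) = 118668 + 194220 = 312888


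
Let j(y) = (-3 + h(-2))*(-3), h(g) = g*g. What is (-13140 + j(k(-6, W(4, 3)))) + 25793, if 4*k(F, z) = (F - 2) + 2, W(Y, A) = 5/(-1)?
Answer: 12650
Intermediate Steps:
h(g) = g**2
W(Y, A) = -5 (W(Y, A) = 5*(-1) = -5)
k(F, z) = F/4 (k(F, z) = ((F - 2) + 2)/4 = ((-2 + F) + 2)/4 = F/4)
j(y) = -3 (j(y) = (-3 + (-2)**2)*(-3) = (-3 + 4)*(-3) = 1*(-3) = -3)
(-13140 + j(k(-6, W(4, 3)))) + 25793 = (-13140 - 3) + 25793 = -13143 + 25793 = 12650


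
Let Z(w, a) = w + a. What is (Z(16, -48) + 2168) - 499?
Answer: 1637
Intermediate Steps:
Z(w, a) = a + w
(Z(16, -48) + 2168) - 499 = ((-48 + 16) + 2168) - 499 = (-32 + 2168) - 499 = 2136 - 499 = 1637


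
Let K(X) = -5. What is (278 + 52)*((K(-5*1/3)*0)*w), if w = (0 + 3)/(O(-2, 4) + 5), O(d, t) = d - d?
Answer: 0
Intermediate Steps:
O(d, t) = 0
w = ⅗ (w = (0 + 3)/(0 + 5) = 3/5 = 3*(⅕) = ⅗ ≈ 0.60000)
(278 + 52)*((K(-5*1/3)*0)*w) = (278 + 52)*(-5*0*(⅗)) = 330*(0*(⅗)) = 330*0 = 0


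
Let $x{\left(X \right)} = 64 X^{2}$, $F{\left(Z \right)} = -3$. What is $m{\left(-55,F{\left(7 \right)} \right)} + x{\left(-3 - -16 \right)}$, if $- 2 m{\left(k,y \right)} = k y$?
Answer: $\frac{21467}{2} \approx 10734.0$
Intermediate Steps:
$m{\left(k,y \right)} = - \frac{k y}{2}$
$m{\left(-55,F{\left(7 \right)} \right)} + x{\left(-3 - -16 \right)} = \left(- \frac{1}{2}\right) \left(-55\right) \left(-3\right) + 64 \left(-3 - -16\right)^{2} = - \frac{165}{2} + 64 \left(-3 + 16\right)^{2} = - \frac{165}{2} + 64 \cdot 13^{2} = - \frac{165}{2} + 64 \cdot 169 = - \frac{165}{2} + 10816 = \frac{21467}{2}$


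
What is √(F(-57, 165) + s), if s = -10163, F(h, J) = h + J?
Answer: I*√10055 ≈ 100.27*I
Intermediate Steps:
F(h, J) = J + h
√(F(-57, 165) + s) = √((165 - 57) - 10163) = √(108 - 10163) = √(-10055) = I*√10055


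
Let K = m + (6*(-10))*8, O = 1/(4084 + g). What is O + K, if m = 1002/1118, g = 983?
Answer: -1357038314/2832453 ≈ -479.10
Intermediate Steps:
O = 1/5067 (O = 1/(4084 + 983) = 1/5067 ≈ 0.00019736)
m = 501/559 (m = 1002*(1/1118) = 501/559 ≈ 0.89624)
K = -267819/559 (K = 501/559 + (6*(-10))*8 = 501/559 - 60*8 = 501/559 - 480 = -267819/559 ≈ -479.10)
O + K = 1/5067 - 267819/559 = -1357038314/2832453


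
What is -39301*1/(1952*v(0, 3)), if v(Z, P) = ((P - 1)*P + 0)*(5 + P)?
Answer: -39301/93696 ≈ -0.41945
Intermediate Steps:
v(Z, P) = P*(-1 + P)*(5 + P) (v(Z, P) = ((-1 + P)*P + 0)*(5 + P) = (P*(-1 + P) + 0)*(5 + P) = (P*(-1 + P))*(5 + P) = P*(-1 + P)*(5 + P))
-39301*1/(1952*v(0, 3)) = -39301*1/(5856*(-5 + 3**2 + 4*3)) = -39301*1/(5856*(-5 + 9 + 12)) = -39301/(1952*(3*16)) = -39301/(1952*48) = -39301/93696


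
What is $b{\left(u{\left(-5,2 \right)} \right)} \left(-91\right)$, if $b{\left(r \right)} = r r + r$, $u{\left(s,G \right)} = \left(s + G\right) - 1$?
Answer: $-1092$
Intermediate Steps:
$u{\left(s,G \right)} = -1 + G + s$ ($u{\left(s,G \right)} = \left(G + s\right) - 1 = -1 + G + s$)
$b{\left(r \right)} = r + r^{2}$ ($b{\left(r \right)} = r^{2} + r = r + r^{2}$)
$b{\left(u{\left(-5,2 \right)} \right)} \left(-91\right) = \left(-1 + 2 - 5\right) \left(1 - 4\right) \left(-91\right) = - 4 \left(1 - 4\right) \left(-91\right) = \left(-4\right) \left(-3\right) \left(-91\right) = 12 \left(-91\right) = -1092$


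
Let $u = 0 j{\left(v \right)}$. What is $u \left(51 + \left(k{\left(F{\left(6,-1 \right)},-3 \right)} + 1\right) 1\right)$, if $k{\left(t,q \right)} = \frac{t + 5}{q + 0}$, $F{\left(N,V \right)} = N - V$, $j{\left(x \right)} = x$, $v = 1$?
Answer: $0$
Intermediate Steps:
$u = 0$ ($u = 0 \cdot 1 = 0$)
$k{\left(t,q \right)} = \frac{5 + t}{q}$
$u \left(51 + \left(k{\left(F{\left(6,-1 \right)},-3 \right)} + 1\right) 1\right) = 0 \left(51 + \left(\frac{5 + \left(6 - -1\right)}{-3} + 1\right) 1\right) = 0 \left(51 + \left(- \frac{5 + \left(6 + 1\right)}{3} + 1\right) 1\right) = 0 \left(51 + \left(- \frac{5 + 7}{3} + 1\right) 1\right) = 0 \left(51 + \left(\left(- \frac{1}{3}\right) 12 + 1\right) 1\right) = 0 \left(51 + \left(-4 + 1\right) 1\right) = 0 \left(51 - 3\right) = 0 \cdot 48 = 0$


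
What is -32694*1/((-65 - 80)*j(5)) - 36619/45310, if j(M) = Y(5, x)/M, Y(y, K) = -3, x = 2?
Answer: -494850331/1313990 ≈ -376.60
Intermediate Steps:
j(M) = -3/M
-32694*1/((-65 - 80)*j(5)) - 36619/45310 = -32694*(-5/(3*(-65 - 80))) - 36619/45310 = -32694/(-3*1/5*(-145)) - 36619*1/45310 = -32694/((-3/5*(-145))) - 36619/45310 = -32694/87 - 36619/45310 = -32694*1/87 - 36619/45310 = -10898/29 - 36619/45310 = -494850331/1313990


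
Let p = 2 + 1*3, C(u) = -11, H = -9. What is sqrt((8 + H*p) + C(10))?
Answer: 4*I*sqrt(3) ≈ 6.9282*I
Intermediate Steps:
p = 5 (p = 2 + 3 = 5)
sqrt((8 + H*p) + C(10)) = sqrt((8 - 9*5) - 11) = sqrt((8 - 45) - 11) = sqrt(-37 - 11) = sqrt(-48) = 4*I*sqrt(3)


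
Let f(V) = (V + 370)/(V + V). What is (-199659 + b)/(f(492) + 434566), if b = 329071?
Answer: 63670704/213806903 ≈ 0.29780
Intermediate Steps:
f(V) = (370 + V)/(2*V) (f(V) = (370 + V)/((2*V)) = (370 + V)*(1/(2*V)) = (370 + V)/(2*V))
(-199659 + b)/(f(492) + 434566) = (-199659 + 329071)/((½)*(370 + 492)/492 + 434566) = 129412/((½)*(1/492)*862 + 434566) = 129412/(431/492 + 434566) = 129412/(213806903/492) = 129412*(492/213806903) = 63670704/213806903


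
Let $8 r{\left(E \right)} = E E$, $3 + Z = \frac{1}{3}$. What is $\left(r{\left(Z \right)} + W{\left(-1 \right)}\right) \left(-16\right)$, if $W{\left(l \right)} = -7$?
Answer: $\frac{880}{9} \approx 97.778$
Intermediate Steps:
$Z = - \frac{8}{3}$ ($Z = -3 + \frac{1}{3} = - \frac{8}{3} \approx -2.6667$)
$r{\left(E \right)} = \frac{E^{2}}{8}$ ($r{\left(E \right)} = \frac{E E}{8} = \frac{E^{2}}{8}$)
$\left(r{\left(Z \right)} + W{\left(-1 \right)}\right) \left(-16\right) = \left(\frac{\left(- \frac{8}{3}\right)^{2}}{8} - 7\right) \left(-16\right) = \left(\frac{1}{8} \cdot \frac{64}{9} - 7\right) \left(-16\right) = \left(\frac{8}{9} - 7\right) \left(-16\right) = \left(- \frac{55}{9}\right) \left(-16\right) = \frac{880}{9}$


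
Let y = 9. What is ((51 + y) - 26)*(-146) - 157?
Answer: -5121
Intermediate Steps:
((51 + y) - 26)*(-146) - 157 = ((51 + 9) - 26)*(-146) - 157 = (60 - 26)*(-146) - 157 = 34*(-146) - 157 = -4964 - 157 = -5121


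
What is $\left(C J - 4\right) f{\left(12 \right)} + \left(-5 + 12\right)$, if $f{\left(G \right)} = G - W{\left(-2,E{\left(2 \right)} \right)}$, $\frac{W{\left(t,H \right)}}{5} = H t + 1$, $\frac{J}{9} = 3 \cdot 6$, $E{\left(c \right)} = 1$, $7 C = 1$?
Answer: $\frac{2327}{7} \approx 332.43$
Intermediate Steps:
$C = \frac{1}{7}$ ($C = \frac{1}{7} \cdot 1 = \frac{1}{7} \approx 0.14286$)
$J = 162$ ($J = 9 \cdot 3 \cdot 6 = 9 \cdot 18 = 162$)
$W{\left(t,H \right)} = 5 + 5 H t$ ($W{\left(t,H \right)} = 5 \left(H t + 1\right) = 5 \left(1 + H t\right) = 5 + 5 H t$)
$f{\left(G \right)} = 5 + G$ ($f{\left(G \right)} = G - \left(5 + 5 \cdot 1 \left(-2\right)\right) = G - \left(5 - 10\right) = G - -5 = G + 5 = 5 + G$)
$\left(C J - 4\right) f{\left(12 \right)} + \left(-5 + 12\right) = \left(\frac{1}{7} \cdot 162 - 4\right) \left(5 + 12\right) + \left(-5 + 12\right) = \left(\frac{162}{7} - 4\right) 17 + 7 = \frac{134}{7} \cdot 17 + 7 = \frac{2278}{7} + 7 = \frac{2327}{7}$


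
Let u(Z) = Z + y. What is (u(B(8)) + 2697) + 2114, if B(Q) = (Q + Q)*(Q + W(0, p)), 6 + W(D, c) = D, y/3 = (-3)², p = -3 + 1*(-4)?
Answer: 4870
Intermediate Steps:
p = -7 (p = -3 - 4 = -7)
y = 27 (y = 3*(-3)² = 3*9 = 27)
W(D, c) = -6 + D
B(Q) = 2*Q*(-6 + Q) (B(Q) = (Q + Q)*(Q + (-6 + 0)) = (2*Q)*(Q - 6) = (2*Q)*(-6 + Q) = 2*Q*(-6 + Q))
u(Z) = 27 + Z (u(Z) = Z + 27 = 27 + Z)
(u(B(8)) + 2697) + 2114 = ((27 + 2*8*(-6 + 8)) + 2697) + 2114 = ((27 + 2*8*2) + 2697) + 2114 = ((27 + 32) + 2697) + 2114 = (59 + 2697) + 2114 = 2756 + 2114 = 4870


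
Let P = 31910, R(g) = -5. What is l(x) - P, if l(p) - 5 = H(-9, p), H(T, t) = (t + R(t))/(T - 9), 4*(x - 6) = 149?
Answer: -255257/8 ≈ -31907.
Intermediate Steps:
x = 173/4 (x = 6 + (1/4)*149 = 6 + 149/4 = 173/4 ≈ 43.250)
H(T, t) = (-5 + t)/(-9 + T) (H(T, t) = (t - 5)/(T - 9) = (-5 + t)/(-9 + T))
l(p) = 95/18 - p/18 (l(p) = 5 + (-5 + p)/(-9 - 9) = 5 + (-5 + p)/(-18) = 5 - (-5 + p)/18 = 5 + (5/18 - p/18) = 95/18 - p/18)
l(x) - P = (95/18 - 1/18*173/4) - 1*31910 = (95/18 - 173/72) - 31910 = 23/8 - 31910 = -255257/8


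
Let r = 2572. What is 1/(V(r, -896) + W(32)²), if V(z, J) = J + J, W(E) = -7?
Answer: -1/1743 ≈ -0.00057372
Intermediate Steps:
V(z, J) = 2*J
1/(V(r, -896) + W(32)²) = 1/(2*(-896) + (-7)²) = 1/(-1792 + 49) = 1/(-1743) = -1/1743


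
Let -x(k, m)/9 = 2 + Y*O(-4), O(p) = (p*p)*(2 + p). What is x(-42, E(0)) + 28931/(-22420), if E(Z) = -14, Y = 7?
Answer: 44766229/22420 ≈ 1996.7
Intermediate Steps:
O(p) = p²*(2 + p)
x(k, m) = 1998 (x(k, m) = -9*(2 + 7*((-4)²*(2 - 4))) = -9*(2 + 7*(16*(-2))) = -9*(2 + 7*(-32)) = -9*(2 - 224) = -9*(-222) = 1998)
x(-42, E(0)) + 28931/(-22420) = 1998 + 28931/(-22420) = 1998 + 28931*(-1/22420) = 1998 - 28931/22420 = 44766229/22420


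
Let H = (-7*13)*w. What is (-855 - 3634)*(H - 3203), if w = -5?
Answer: 12335772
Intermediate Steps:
H = 455 (H = -7*13*(-5) = -91*(-5) = 455)
(-855 - 3634)*(H - 3203) = (-855 - 3634)*(455 - 3203) = -4489*(-2748) = 12335772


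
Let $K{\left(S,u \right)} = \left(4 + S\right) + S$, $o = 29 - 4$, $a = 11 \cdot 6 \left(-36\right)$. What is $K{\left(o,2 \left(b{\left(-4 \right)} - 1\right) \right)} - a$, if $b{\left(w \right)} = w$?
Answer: $2430$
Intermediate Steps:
$a = -2376$ ($a = 66 \left(-36\right) = -2376$)
$o = 25$
$K{\left(S,u \right)} = 4 + 2 S$
$K{\left(o,2 \left(b{\left(-4 \right)} - 1\right) \right)} - a = \left(4 + 2 \cdot 25\right) - -2376 = \left(4 + 50\right) + 2376 = 54 + 2376 = 2430$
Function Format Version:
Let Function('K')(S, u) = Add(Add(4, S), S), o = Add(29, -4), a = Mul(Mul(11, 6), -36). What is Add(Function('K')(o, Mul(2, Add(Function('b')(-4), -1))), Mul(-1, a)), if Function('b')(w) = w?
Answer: 2430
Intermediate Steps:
a = -2376 (a = Mul(66, -36) = -2376)
o = 25
Function('K')(S, u) = Add(4, Mul(2, S))
Add(Function('K')(o, Mul(2, Add(Function('b')(-4), -1))), Mul(-1, a)) = Add(Add(4, Mul(2, 25)), Mul(-1, -2376)) = Add(Add(4, 50), 2376) = Add(54, 2376) = 2430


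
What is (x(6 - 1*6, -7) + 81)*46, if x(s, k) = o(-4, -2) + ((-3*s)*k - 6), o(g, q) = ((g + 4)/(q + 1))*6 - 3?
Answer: 3312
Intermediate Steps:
o(g, q) = -3 + 6*(4 + g)/(1 + q) (o(g, q) = ((4 + g)/(1 + q))*6 - 3 = 6*(4 + g)/(1 + q) - 3 = -3 + 6*(4 + g)/(1 + q))
x(s, k) = -9 - 3*k*s (x(s, k) = 3*(7 - 1*(-2) + 2*(-4))/(1 - 2) + ((-3*s)*k - 6) = 3*(7 + 2 - 8)/(-1) + (-3*k*s - 6) = 3*(-1)*1 + (-6 - 3*k*s) = -3 + (-6 - 3*k*s) = -9 - 3*k*s)
(x(6 - 1*6, -7) + 81)*46 = ((-9 - 3*(-7)*(6 - 1*6)) + 81)*46 = ((-9 - 3*(-7)*(6 - 6)) + 81)*46 = ((-9 - 3*(-7)*0) + 81)*46 = ((-9 + 0) + 81)*46 = (-9 + 81)*46 = 72*46 = 3312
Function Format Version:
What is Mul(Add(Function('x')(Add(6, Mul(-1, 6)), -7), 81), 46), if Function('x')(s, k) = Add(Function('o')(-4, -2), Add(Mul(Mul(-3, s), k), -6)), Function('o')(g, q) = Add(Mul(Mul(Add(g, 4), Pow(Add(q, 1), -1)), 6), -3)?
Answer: 3312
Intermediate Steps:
Function('o')(g, q) = Add(-3, Mul(6, Pow(Add(1, q), -1), Add(4, g))) (Function('o')(g, q) = Add(Mul(Mul(Add(4, g), Pow(Add(1, q), -1)), 6), -3) = Add(Mul(Mul(Pow(Add(1, q), -1), Add(4, g)), 6), -3) = Add(Mul(6, Pow(Add(1, q), -1), Add(4, g)), -3) = Add(-3, Mul(6, Pow(Add(1, q), -1), Add(4, g))))
Function('x')(s, k) = Add(-9, Mul(-3, k, s)) (Function('x')(s, k) = Add(Mul(3, Pow(Add(1, -2), -1), Add(7, Mul(-1, -2), Mul(2, -4))), Add(Mul(Mul(-3, s), k), -6)) = Add(Mul(3, Pow(-1, -1), Add(7, 2, -8)), Add(Mul(-3, k, s), -6)) = Add(Mul(3, -1, 1), Add(-6, Mul(-3, k, s))) = Add(-3, Add(-6, Mul(-3, k, s))) = Add(-9, Mul(-3, k, s)))
Mul(Add(Function('x')(Add(6, Mul(-1, 6)), -7), 81), 46) = Mul(Add(Add(-9, Mul(-3, -7, Add(6, Mul(-1, 6)))), 81), 46) = Mul(Add(Add(-9, Mul(-3, -7, Add(6, -6))), 81), 46) = Mul(Add(Add(-9, Mul(-3, -7, 0)), 81), 46) = Mul(Add(Add(-9, 0), 81), 46) = Mul(Add(-9, 81), 46) = Mul(72, 46) = 3312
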